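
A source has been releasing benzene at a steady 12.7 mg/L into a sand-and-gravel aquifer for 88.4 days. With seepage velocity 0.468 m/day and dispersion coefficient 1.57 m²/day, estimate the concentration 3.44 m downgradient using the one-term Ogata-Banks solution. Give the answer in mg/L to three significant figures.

12.6 mg/L

For a continuous step input, C/C₀ ≈ ½·erfc((x−vt)/(2√(Dt))).
vt = 0.468 × 88.4 = 41.3712 m and 2√(Dt) = 2√(1.57 × 88.4) = 23.56 m.
Argument (x−vt)/(2√(Dt)) = (3.44 − 41.3712)/23.56 = -1.610; ½·erfc(-1.610) = 0.9886.
C = 12.7 × 0.9886 = 12.6 mg/L.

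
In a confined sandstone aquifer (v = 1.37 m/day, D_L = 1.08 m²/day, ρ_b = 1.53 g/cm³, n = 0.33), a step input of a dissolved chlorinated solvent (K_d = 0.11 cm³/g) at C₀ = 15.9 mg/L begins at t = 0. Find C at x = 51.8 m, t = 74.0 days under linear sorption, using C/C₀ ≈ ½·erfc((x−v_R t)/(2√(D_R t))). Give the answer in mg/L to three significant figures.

Retardation factor R = 1 + ρ_b·K_d/n = 1 + 1.53 × 0.11/0.33 = 1.510.
Sorption retards both mechanisms: v_R = v/R = 0.9073 m/day, D_R = D/R = 0.7152 m²/day.
v_R·t = 0.9073 × 74.0 = 67.1402 m; 2√(D_R t) = 14.55 m; argument = (51.8 − 67.1402)/14.55 = -1.054.
C = C₀ × ½·erfc(-1.054) = 15.9 × 0.9320 = 14.8 mg/L.

14.8 mg/L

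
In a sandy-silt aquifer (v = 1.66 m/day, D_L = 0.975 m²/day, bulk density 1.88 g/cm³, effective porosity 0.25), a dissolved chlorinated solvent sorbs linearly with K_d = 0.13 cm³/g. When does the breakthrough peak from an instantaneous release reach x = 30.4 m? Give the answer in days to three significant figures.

Retardation factor R = 1 + ρ_b·K_d/n = 1 + 1.88 × 0.13/0.25 = 1.978.
Sorption retards both mechanisms: v_R = v/R = 0.8392 m/day, D_R = D/R = 0.4929 m²/day.
Peak time from v_R²t² + 2D_R t − x² = 0: t = (√(D_R² + v_R²x²) − D_R)/v_R².
√(D_R² + v_R²x²) = √(0.4929² + 0.8392² × 30.4²) = 25.52; v_R² = 0.7043.
t = (25.52 − 0.4929)/0.7043 = 35.5 days.

35.5 days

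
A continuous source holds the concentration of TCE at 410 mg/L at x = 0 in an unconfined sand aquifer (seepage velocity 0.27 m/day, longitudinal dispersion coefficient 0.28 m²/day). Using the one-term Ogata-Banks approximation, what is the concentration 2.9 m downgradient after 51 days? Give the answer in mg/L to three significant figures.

For a continuous step input, C/C₀ ≈ ½·erfc((x−vt)/(2√(Dt))).
vt = 0.27 × 51 = 13.77 m and 2√(Dt) = 2√(0.28 × 51) = 7.558 m.
Argument (x−vt)/(2√(Dt)) = (2.9 − 13.77)/7.558 = -1.438; ½·erfc(-1.438) = 0.9790.
C = 410 × 0.9790 = 401 mg/L.

401 mg/L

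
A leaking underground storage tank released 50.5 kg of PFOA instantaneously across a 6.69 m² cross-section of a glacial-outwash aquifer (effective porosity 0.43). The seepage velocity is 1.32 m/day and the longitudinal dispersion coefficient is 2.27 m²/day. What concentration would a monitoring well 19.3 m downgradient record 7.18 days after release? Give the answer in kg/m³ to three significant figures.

0.279 kg/m³

For an instantaneous plane source, C(x,t) = M/(n_e·A·√(4πDt)) · exp(−(x−vt)²/(4Dt)), with n_e·A the pore (flow) area.
Plume center vt = 1.32 × 7.18 = 9.4776 m, so the well at 19.3 m is 9.8224 m downgradient of the peak.
√(4πDt) = 14.31 m, giving peak height M/(n_e·A·√(4πDt)) = 50.5/(0.43 × 6.69 × 14.31) = 1.227 kg/m³.
(x−vt)²/(4Dt) = (9.8224)²/(4 × 2.27 × 7.18) = 1.480; exp(−1.480) = 0.2276.
C = 1.227 × 0.2276 = 0.279 kg/m³.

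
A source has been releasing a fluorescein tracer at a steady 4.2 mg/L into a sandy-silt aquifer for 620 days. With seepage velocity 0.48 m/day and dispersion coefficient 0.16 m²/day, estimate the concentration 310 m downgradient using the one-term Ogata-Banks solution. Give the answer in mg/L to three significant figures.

0.795 mg/L

For a continuous step input, C/C₀ ≈ ½·erfc((x−vt)/(2√(Dt))).
vt = 0.48 × 620 = 297.6 m and 2√(Dt) = 2√(0.16 × 620) = 19.92 m.
Argument (x−vt)/(2√(Dt)) = (310 − 297.6)/19.92 = 0.6225; ½·erfc(0.6225) = 0.1893.
C = 4.2 × 0.1893 = 0.795 mg/L.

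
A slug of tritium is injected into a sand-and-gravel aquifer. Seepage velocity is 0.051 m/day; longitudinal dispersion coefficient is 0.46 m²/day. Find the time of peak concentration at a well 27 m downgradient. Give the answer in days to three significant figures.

For the 1D instantaneous-source solution, setting ∂C/∂t = 0 at fixed x gives v²t² + 2Dt − x² = 0, so t = (√(D² + v²x²) − D)/v².
√(D² + v²x²) = √(0.46² + 0.051² × 27²) = 1.452; v² = 0.002601.
t = (1.452 − 0.46)/0.002601 = 381 days (vs. the pure-advection estimate x/v = 529 d).

381 days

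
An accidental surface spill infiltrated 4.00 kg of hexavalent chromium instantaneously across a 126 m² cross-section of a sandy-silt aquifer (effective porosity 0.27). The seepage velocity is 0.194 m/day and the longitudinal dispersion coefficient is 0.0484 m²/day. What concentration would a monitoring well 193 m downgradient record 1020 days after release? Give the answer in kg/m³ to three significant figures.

0.00418 kg/m³

For an instantaneous plane source, C(x,t) = M/(n_e·A·√(4πDt)) · exp(−(x−vt)²/(4Dt)), with n_e·A the pore (flow) area.
Plume center vt = 0.194 × 1020 = 197.88 m, so the well at 193 m is 4.88 m upgradient of the peak.
√(4πDt) = 24.91 m, giving peak height M/(n_e·A·√(4πDt)) = 4.00/(0.27 × 126 × 24.91) = 0.004720 kg/m³.
(x−vt)²/(4Dt) = (-4.88)²/(4 × 0.0484 × 1020) = 0.1206; exp(−0.1206) = 0.8864.
C = 0.004720 × 0.8864 = 0.00418 kg/m³.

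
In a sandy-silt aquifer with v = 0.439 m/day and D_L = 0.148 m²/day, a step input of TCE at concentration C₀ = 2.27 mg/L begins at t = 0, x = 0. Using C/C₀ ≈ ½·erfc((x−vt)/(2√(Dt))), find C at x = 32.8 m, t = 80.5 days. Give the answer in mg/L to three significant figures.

1.59 mg/L

For a continuous step input, C/C₀ ≈ ½·erfc((x−vt)/(2√(Dt))).
vt = 0.439 × 80.5 = 35.3395 m and 2√(Dt) = 2√(0.148 × 80.5) = 6.903 m.
Argument (x−vt)/(2√(Dt)) = (32.8 − 35.3395)/6.903 = -0.3679; ½·erfc(-0.3679) = 0.6986.
C = 2.27 × 0.6986 = 1.59 mg/L.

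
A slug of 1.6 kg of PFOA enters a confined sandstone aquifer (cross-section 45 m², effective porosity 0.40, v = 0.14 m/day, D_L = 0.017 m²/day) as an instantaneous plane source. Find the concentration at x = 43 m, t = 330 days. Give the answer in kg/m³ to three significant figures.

For an instantaneous plane source, C(x,t) = M/(n_e·A·√(4πDt)) · exp(−(x−vt)²/(4Dt)), with n_e·A the pore (flow) area.
Plume center vt = 0.14 × 330 = 46.2 m, so the well at 43 m is 3.2 m upgradient of the peak.
√(4πDt) = 8.396 m, giving peak height M/(n_e·A·√(4πDt)) = 1.6/(0.40 × 45 × 8.396) = 0.01059 kg/m³.
(x−vt)²/(4Dt) = (-3.2)²/(4 × 0.017 × 330) = 0.4563; exp(−0.4563) = 0.6336.
C = 0.01059 × 0.6336 = 0.00671 kg/m³.

0.00671 kg/m³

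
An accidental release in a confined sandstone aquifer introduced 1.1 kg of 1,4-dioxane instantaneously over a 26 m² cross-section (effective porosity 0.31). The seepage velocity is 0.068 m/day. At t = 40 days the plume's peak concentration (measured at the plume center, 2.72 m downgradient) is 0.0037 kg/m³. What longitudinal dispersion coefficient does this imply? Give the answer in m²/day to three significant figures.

2.71 m²/day

At the plume center C_max = M/(n_e·A·√(4πDt)), so D = M²/(4πt·(n_e·A·C_max)²).
n_e·A·C_max = 0.31 × 26 × 0.0037 = 0.02982 kg/m.
D = 1.1²/(4π × 40 × 0.02982²) = 2.71 m²/day.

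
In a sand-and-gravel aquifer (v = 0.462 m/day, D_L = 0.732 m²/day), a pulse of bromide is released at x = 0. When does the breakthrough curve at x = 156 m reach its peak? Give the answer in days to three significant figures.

For the 1D instantaneous-source solution, setting ∂C/∂t = 0 at fixed x gives v²t² + 2Dt − x² = 0, so t = (√(D² + v²x²) − D)/v².
√(D² + v²x²) = √(0.732² + 0.462² × 156²) = 72.08; v² = 0.213444.
t = (72.08 − 0.732)/0.213444 = 334 days (vs. the pure-advection estimate x/v = 338 d).

334 days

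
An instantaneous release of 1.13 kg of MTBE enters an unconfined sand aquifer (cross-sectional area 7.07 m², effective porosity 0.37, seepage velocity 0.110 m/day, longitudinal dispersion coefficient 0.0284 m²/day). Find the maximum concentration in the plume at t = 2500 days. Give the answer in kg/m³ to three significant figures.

0.0145 kg/m³

The peak of an instantaneous 1D plume sits at x = vt; there the Gaussian factor is 1 and C_max = M/(n_e·A·√(4πDt)), where n_e·A is the pore area the mass is dissolved in.
√(4πDt) = √(4π × 0.0284 × 2500) = 29.87 m, so C_max = 1.13/(0.37 × 7.07 × 29.87) = 0.0145 kg/m³.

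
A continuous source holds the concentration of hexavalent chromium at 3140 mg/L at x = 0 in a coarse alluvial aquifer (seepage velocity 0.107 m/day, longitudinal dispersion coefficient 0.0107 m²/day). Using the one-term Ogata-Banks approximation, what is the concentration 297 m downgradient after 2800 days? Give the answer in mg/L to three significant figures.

For a continuous step input, C/C₀ ≈ ½·erfc((x−vt)/(2√(Dt))).
vt = 0.107 × 2800 = 299.6 m and 2√(Dt) = 2√(0.0107 × 2800) = 10.95 m.
Argument (x−vt)/(2√(Dt)) = (297 − 299.6)/10.95 = -0.2374; ½·erfc(-0.2374) = 0.6315.
C = 3140 × 0.6315 = 1980 mg/L.

1980 mg/L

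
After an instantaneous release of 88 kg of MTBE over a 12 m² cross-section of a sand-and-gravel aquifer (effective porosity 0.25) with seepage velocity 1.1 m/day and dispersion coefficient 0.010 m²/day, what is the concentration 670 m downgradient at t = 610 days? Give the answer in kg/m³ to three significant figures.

3.22 kg/m³

For an instantaneous plane source, C(x,t) = M/(n_e·A·√(4πDt)) · exp(−(x−vt)²/(4Dt)), with n_e·A the pore (flow) area.
Plume center vt = 1.1 × 610 = 671 m, so the well at 670 m is 1 m upgradient of the peak.
√(4πDt) = 8.755 m, giving peak height M/(n_e·A·√(4πDt)) = 88/(0.25 × 12 × 8.755) = 3.350 kg/m³.
(x−vt)²/(4Dt) = (-1)²/(4 × 0.010 × 610) = 0.04098; exp(−0.04098) = 0.9598.
C = 3.350 × 0.9598 = 3.22 kg/m³.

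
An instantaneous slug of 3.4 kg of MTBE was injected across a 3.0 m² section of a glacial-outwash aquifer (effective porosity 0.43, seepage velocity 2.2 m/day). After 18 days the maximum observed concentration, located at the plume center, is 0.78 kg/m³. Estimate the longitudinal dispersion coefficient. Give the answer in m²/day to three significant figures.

At the plume center C_max = M/(n_e·A·√(4πDt)), so D = M²/(4πt·(n_e·A·C_max)²).
n_e·A·C_max = 0.43 × 3.0 × 0.78 = 1.006 kg/m.
D = 3.4²/(4π × 18 × 1.006²) = 0.0505 m²/day.

0.0505 m²/day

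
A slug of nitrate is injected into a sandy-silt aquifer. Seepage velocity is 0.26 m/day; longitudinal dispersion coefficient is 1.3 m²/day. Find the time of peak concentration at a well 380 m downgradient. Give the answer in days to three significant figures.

1440 days

For the 1D instantaneous-source solution, setting ∂C/∂t = 0 at fixed x gives v²t² + 2Dt − x² = 0, so t = (√(D² + v²x²) − D)/v².
√(D² + v²x²) = √(1.3² + 0.26² × 380²) = 98.81; v² = 0.0676.
t = (98.81 − 1.3)/0.0676 = 1440 days (vs. the pure-advection estimate x/v = 1460 d).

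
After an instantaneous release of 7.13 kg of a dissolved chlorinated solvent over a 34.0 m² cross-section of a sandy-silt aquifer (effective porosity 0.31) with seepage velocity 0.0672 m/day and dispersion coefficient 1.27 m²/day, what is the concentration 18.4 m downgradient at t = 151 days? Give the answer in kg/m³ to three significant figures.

0.0126 kg/m³

For an instantaneous plane source, C(x,t) = M/(n_e·A·√(4πDt)) · exp(−(x−vt)²/(4Dt)), with n_e·A the pore (flow) area.
Plume center vt = 0.0672 × 151 = 10.1472 m, so the well at 18.4 m is 8.2528 m downgradient of the peak.
√(4πDt) = 49.09 m, giving peak height M/(n_e·A·√(4πDt)) = 7.13/(0.31 × 34.0 × 49.09) = 0.01378 kg/m³.
(x−vt)²/(4Dt) = (8.2528)²/(4 × 1.27 × 151) = 0.08879; exp(−0.08879) = 0.9150.
C = 0.01378 × 0.9150 = 0.0126 kg/m³.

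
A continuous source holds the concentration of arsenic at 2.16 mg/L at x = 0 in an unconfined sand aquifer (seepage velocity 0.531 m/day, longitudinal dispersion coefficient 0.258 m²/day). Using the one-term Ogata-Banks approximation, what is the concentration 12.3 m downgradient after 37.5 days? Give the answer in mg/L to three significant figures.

2.07 mg/L

For a continuous step input, C/C₀ ≈ ½·erfc((x−vt)/(2√(Dt))).
vt = 0.531 × 37.5 = 19.9125 m and 2√(Dt) = 2√(0.258 × 37.5) = 6.221 m.
Argument (x−vt)/(2√(Dt)) = (12.3 − 19.9125)/6.221 = -1.224; ½·erfc(-1.224) = 0.9583.
C = 2.16 × 0.9583 = 2.07 mg/L.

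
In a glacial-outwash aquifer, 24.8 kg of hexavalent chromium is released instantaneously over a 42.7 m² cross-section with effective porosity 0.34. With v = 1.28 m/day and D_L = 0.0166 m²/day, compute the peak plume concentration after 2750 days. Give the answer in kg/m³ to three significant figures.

The peak of an instantaneous 1D plume sits at x = vt; there the Gaussian factor is 1 and C_max = M/(n_e·A·√(4πDt)), where n_e·A is the pore area the mass is dissolved in.
√(4πDt) = √(4π × 0.0166 × 2750) = 23.95 m, so C_max = 24.8/(0.34 × 42.7 × 23.95) = 0.0713 kg/m³.

0.0713 kg/m³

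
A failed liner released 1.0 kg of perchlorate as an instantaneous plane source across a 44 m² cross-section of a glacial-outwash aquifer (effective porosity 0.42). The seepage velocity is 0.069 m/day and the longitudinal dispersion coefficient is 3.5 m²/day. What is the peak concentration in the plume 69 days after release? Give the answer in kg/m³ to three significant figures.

The peak of an instantaneous 1D plume sits at x = vt; there the Gaussian factor is 1 and C_max = M/(n_e·A·√(4πDt)), where n_e·A is the pore area the mass is dissolved in.
√(4πDt) = √(4π × 3.5 × 69) = 55.09 m, so C_max = 1.0/(0.42 × 44 × 55.09) = 0.000982 kg/m³.

0.000982 kg/m³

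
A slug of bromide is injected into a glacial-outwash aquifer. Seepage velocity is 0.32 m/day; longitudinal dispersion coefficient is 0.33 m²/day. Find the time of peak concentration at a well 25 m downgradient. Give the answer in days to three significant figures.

75.0 days

For the 1D instantaneous-source solution, setting ∂C/∂t = 0 at fixed x gives v²t² + 2Dt − x² = 0, so t = (√(D² + v²x²) − D)/v².
√(D² + v²x²) = √(0.33² + 0.32² × 25²) = 8.007; v² = 0.1024.
t = (8.007 − 0.33)/0.1024 = 75.0 days (vs. the pure-advection estimate x/v = 78.1 d).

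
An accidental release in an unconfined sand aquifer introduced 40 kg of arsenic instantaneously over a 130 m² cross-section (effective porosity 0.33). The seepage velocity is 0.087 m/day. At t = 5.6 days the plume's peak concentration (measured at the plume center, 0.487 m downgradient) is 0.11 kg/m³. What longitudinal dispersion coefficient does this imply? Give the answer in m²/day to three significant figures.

At the plume center C_max = M/(n_e·A·√(4πDt)), so D = M²/(4πt·(n_e·A·C_max)²).
n_e·A·C_max = 0.33 × 130 × 0.11 = 4.719 kg/m.
D = 40²/(4π × 5.6 × 4.719²) = 1.02 m²/day.

1.02 m²/day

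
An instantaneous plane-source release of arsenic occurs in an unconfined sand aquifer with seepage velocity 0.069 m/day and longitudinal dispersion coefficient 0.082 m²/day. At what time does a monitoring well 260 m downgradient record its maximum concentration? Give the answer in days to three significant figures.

3750 days

For the 1D instantaneous-source solution, setting ∂C/∂t = 0 at fixed x gives v²t² + 2Dt − x² = 0, so t = (√(D² + v²x²) − D)/v².
√(D² + v²x²) = √(0.082² + 0.069² × 260²) = 17.94; v² = 0.004761.
t = (17.94 − 0.082)/0.004761 = 3750 days (vs. the pure-advection estimate x/v = 3770 d).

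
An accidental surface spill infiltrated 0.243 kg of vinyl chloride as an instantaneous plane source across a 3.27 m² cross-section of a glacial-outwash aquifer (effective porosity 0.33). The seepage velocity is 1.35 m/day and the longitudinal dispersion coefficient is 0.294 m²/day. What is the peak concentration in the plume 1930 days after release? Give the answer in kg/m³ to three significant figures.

The peak of an instantaneous 1D plume sits at x = vt; there the Gaussian factor is 1 and C_max = M/(n_e·A·√(4πDt)), where n_e·A is the pore area the mass is dissolved in.
√(4πDt) = √(4π × 0.294 × 1930) = 84.44 m, so C_max = 0.243/(0.33 × 3.27 × 84.44) = 0.00267 kg/m³.

0.00267 kg/m³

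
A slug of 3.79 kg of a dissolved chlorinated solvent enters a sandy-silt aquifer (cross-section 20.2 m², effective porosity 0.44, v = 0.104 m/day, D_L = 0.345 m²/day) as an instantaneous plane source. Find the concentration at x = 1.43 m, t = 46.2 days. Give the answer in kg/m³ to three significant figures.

0.0252 kg/m³

For an instantaneous plane source, C(x,t) = M/(n_e·A·√(4πDt)) · exp(−(x−vt)²/(4Dt)), with n_e·A the pore (flow) area.
Plume center vt = 0.104 × 46.2 = 4.8048 m, so the well at 1.43 m is 3.3748 m upgradient of the peak.
√(4πDt) = 14.15 m, giving peak height M/(n_e·A·√(4πDt)) = 3.79/(0.44 × 20.2 × 14.15) = 0.03014 kg/m³.
(x−vt)²/(4Dt) = (-3.3748)²/(4 × 0.345 × 46.2) = 0.1786; exp(−0.1786) = 0.8364.
C = 0.03014 × 0.8364 = 0.0252 kg/m³.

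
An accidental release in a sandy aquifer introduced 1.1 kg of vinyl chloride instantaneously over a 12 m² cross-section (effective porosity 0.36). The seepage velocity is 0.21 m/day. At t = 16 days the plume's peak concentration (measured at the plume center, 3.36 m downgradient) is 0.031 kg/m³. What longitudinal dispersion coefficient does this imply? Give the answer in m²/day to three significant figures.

At the plume center C_max = M/(n_e·A·√(4πDt)), so D = M²/(4πt·(n_e·A·C_max)²).
n_e·A·C_max = 0.36 × 12 × 0.031 = 0.1339 kg/m.
D = 1.1²/(4π × 16 × 0.1339²) = 0.336 m²/day.

0.336 m²/day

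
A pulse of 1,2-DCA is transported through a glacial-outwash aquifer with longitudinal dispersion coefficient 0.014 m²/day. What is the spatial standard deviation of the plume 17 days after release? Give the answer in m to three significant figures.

0.690 m

Dispersive spreading gives a Gaussian with σ² = 2Dt; advection only shifts the center.
σ = √(2 × 0.014 × 17) = 0.690 m.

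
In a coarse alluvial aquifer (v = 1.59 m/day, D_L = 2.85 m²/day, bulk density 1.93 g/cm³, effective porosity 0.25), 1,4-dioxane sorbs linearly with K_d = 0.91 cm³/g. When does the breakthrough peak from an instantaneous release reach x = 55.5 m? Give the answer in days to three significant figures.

271 days

Retardation factor R = 1 + ρ_b·K_d/n = 1 + 1.93 × 0.91/0.25 = 8.025.
Sorption retards both mechanisms: v_R = v/R = 0.1981 m/day, D_R = D/R = 0.3551 m²/day.
Peak time from v_R²t² + 2D_R t − x² = 0: t = (√(D_R² + v_R²x²) − D_R)/v_R².
√(D_R² + v_R²x²) = √(0.3551² + 0.1981² × 55.5²) = 11.00; v_R² = 0.03924.
t = (11.00 − 0.3551)/0.03924 = 271 days.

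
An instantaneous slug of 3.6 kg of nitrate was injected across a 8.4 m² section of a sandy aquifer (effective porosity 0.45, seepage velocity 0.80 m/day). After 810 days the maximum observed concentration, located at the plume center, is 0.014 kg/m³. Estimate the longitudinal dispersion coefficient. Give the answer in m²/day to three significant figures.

0.455 m²/day

At the plume center C_max = M/(n_e·A·√(4πDt)), so D = M²/(4πt·(n_e·A·C_max)²).
n_e·A·C_max = 0.45 × 8.4 × 0.014 = 0.05292 kg/m.
D = 3.6²/(4π × 810 × 0.05292²) = 0.455 m²/day.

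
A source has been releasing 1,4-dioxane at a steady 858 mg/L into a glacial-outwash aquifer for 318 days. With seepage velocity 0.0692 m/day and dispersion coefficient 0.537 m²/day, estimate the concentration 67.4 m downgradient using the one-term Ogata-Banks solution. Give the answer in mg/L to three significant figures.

6.02 mg/L

For a continuous step input, C/C₀ ≈ ½·erfc((x−vt)/(2√(Dt))).
vt = 0.0692 × 318 = 22.0056 m and 2√(Dt) = 2√(0.537 × 318) = 26.14 m.
Argument (x−vt)/(2√(Dt)) = (67.4 − 22.0056)/26.14 = 1.737; ½·erfc(1.737) = 0.007015.
C = 858 × 0.007015 = 6.02 mg/L.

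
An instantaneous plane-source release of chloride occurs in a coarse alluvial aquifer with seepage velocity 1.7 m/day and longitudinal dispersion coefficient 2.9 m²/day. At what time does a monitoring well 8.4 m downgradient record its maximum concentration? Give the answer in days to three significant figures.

4.04 days

For the 1D instantaneous-source solution, setting ∂C/∂t = 0 at fixed x gives v²t² + 2Dt − x² = 0, so t = (√(D² + v²x²) − D)/v².
√(D² + v²x²) = √(2.9² + 1.7² × 8.4²) = 14.57; v² = 2.89.
t = (14.57 − 2.9)/2.89 = 4.04 days (vs. the pure-advection estimate x/v = 4.94 d).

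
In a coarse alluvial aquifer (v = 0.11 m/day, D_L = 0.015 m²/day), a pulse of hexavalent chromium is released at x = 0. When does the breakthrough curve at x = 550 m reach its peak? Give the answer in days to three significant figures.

5000 days

For the 1D instantaneous-source solution, setting ∂C/∂t = 0 at fixed x gives v²t² + 2Dt − x² = 0, so t = (√(D² + v²x²) − D)/v².
√(D² + v²x²) = √(0.015² + 0.11² × 550²) = 60.50; v² = 0.0121.
t = (60.50 − 0.015)/0.0121 = 5000 days (vs. the pure-advection estimate x/v = 5000 d).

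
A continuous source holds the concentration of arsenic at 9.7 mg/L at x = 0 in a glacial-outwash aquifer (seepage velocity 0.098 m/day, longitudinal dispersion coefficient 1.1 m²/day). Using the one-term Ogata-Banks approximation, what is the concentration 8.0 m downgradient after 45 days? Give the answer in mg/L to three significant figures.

For a continuous step input, C/C₀ ≈ ½·erfc((x−vt)/(2√(Dt))).
vt = 0.098 × 45 = 4.41 m and 2√(Dt) = 2√(1.1 × 45) = 14.07 m.
Argument (x−vt)/(2√(Dt)) = (8.0 − 4.41)/14.07 = 0.2552; ½·erfc(0.2552) = 0.3591.
C = 9.7 × 0.3591 = 3.48 mg/L.

3.48 mg/L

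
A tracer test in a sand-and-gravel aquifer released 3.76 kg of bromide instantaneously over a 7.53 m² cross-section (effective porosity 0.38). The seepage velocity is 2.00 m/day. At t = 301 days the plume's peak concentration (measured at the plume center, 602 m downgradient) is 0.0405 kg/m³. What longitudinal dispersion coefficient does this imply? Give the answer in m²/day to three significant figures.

0.278 m²/day

At the plume center C_max = M/(n_e·A·√(4πDt)), so D = M²/(4πt·(n_e·A·C_max)²).
n_e·A·C_max = 0.38 × 7.53 × 0.0405 = 0.1159 kg/m.
D = 3.76²/(4π × 301 × 0.1159²) = 0.278 m²/day.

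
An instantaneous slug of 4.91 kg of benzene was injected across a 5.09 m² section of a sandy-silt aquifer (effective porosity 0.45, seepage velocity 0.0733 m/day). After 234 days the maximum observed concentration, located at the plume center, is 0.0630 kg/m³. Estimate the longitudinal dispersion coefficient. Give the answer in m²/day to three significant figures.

0.394 m²/day

At the plume center C_max = M/(n_e·A·√(4πDt)), so D = M²/(4πt·(n_e·A·C_max)²).
n_e·A·C_max = 0.45 × 5.09 × 0.0630 = 0.1443 kg/m.
D = 4.91²/(4π × 234 × 0.1443²) = 0.394 m²/day.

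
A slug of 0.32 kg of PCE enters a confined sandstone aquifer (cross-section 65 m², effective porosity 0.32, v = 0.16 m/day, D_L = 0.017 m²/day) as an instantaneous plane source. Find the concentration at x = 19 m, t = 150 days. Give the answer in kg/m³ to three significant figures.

0.000234 kg/m³

For an instantaneous plane source, C(x,t) = M/(n_e·A·√(4πDt)) · exp(−(x−vt)²/(4Dt)), with n_e·A the pore (flow) area.
Plume center vt = 0.16 × 150 = 24 m, so the well at 19 m is 5 m upgradient of the peak.
√(4πDt) = 5.661 m, giving peak height M/(n_e·A·√(4πDt)) = 0.32/(0.32 × 65 × 5.661) = 0.002718 kg/m³.
(x−vt)²/(4Dt) = (-5)²/(4 × 0.017 × 150) = 2.451; exp(−2.451) = 0.08621.
C = 0.002718 × 0.08621 = 0.000234 kg/m³.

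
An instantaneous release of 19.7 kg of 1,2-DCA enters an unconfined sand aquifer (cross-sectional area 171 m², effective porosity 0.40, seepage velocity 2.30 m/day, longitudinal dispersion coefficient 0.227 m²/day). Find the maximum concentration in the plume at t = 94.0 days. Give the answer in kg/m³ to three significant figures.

0.0176 kg/m³

The peak of an instantaneous 1D plume sits at x = vt; there the Gaussian factor is 1 and C_max = M/(n_e·A·√(4πDt)), where n_e·A is the pore area the mass is dissolved in.
√(4πDt) = √(4π × 0.227 × 94.0) = 16.38 m, so C_max = 19.7/(0.40 × 171 × 16.38) = 0.0176 kg/m³.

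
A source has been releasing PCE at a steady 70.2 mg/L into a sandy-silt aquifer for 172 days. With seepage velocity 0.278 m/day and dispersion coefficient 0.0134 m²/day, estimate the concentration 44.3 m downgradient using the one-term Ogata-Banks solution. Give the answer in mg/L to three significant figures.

For a continuous step input, C/C₀ ≈ ½·erfc((x−vt)/(2√(Dt))).
vt = 0.278 × 172 = 47.816 m and 2√(Dt) = 2√(0.0134 × 172) = 3.036 m.
Argument (x−vt)/(2√(Dt)) = (44.3 − 47.816)/3.036 = -1.158; ½·erfc(-1.158) = 0.9493.
C = 70.2 × 0.9493 = 66.6 mg/L.

66.6 mg/L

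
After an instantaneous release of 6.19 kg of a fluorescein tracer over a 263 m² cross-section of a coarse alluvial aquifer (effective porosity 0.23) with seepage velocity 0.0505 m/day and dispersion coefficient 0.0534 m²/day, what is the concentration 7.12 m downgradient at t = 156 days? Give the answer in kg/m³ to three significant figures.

For an instantaneous plane source, C(x,t) = M/(n_e·A·√(4πDt)) · exp(−(x−vt)²/(4Dt)), with n_e·A the pore (flow) area.
Plume center vt = 0.0505 × 156 = 7.878 m, so the well at 7.12 m is 0.758 m upgradient of the peak.
√(4πDt) = 10.23 m, giving peak height M/(n_e·A·√(4πDt)) = 6.19/(0.23 × 263 × 10.23) = 0.01000 kg/m³.
(x−vt)²/(4Dt) = (-0.758)²/(4 × 0.0534 × 156) = 0.01724; exp(−0.01724) = 0.9829.
C = 0.01000 × 0.9829 = 0.00983 kg/m³.

0.00983 kg/m³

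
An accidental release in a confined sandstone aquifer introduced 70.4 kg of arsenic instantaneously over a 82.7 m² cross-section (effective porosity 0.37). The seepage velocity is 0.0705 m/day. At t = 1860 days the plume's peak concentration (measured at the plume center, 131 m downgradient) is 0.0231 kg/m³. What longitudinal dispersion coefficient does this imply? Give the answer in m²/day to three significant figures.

At the plume center C_max = M/(n_e·A·√(4πDt)), so D = M²/(4πt·(n_e·A·C_max)²).
n_e·A·C_max = 0.37 × 82.7 × 0.0231 = 0.7068 kg/m.
D = 70.4²/(4π × 1860 × 0.7068²) = 0.424 m²/day.

0.424 m²/day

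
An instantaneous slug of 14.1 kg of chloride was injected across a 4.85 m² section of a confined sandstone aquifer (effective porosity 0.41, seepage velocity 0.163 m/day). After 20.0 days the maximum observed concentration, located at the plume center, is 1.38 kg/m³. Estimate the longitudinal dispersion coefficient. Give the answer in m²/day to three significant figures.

At the plume center C_max = M/(n_e·A·√(4πDt)), so D = M²/(4πt·(n_e·A·C_max)²).
n_e·A·C_max = 0.41 × 4.85 × 1.38 = 2.744 kg/m.
D = 14.1²/(4π × 20.0 × 2.744²) = 0.105 m²/day.

0.105 m²/day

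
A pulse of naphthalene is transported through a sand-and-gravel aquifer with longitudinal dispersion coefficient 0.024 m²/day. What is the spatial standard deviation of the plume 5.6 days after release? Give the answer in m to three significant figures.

0.518 m

Dispersive spreading gives a Gaussian with σ² = 2Dt; advection only shifts the center.
σ = √(2 × 0.024 × 5.6) = 0.518 m.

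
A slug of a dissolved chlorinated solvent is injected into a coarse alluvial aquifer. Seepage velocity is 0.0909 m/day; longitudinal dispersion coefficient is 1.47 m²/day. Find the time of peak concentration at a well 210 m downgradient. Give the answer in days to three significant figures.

For the 1D instantaneous-source solution, setting ∂C/∂t = 0 at fixed x gives v²t² + 2Dt − x² = 0, so t = (√(D² + v²x²) − D)/v².
√(D² + v²x²) = √(1.47² + 0.0909² × 210²) = 19.15; v² = 0.00826281.
t = (19.15 − 1.47)/0.00826281 = 2140 days (vs. the pure-advection estimate x/v = 2310 d).

2140 days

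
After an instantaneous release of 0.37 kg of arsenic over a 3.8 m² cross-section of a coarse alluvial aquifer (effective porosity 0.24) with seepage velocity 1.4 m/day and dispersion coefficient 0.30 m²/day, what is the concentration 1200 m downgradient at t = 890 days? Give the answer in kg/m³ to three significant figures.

For an instantaneous plane source, C(x,t) = M/(n_e·A·√(4πDt)) · exp(−(x−vt)²/(4Dt)), with n_e·A the pore (flow) area.
Plume center vt = 1.4 × 890 = 1246 m, so the well at 1200 m is 46 m upgradient of the peak.
√(4πDt) = 57.92 m, giving peak height M/(n_e·A·√(4πDt)) = 0.37/(0.24 × 3.8 × 57.92) = 0.007005 kg/m³.
(x−vt)²/(4Dt) = (-46)²/(4 × 0.30 × 890) = 1.981; exp(−1.981) = 0.1379.
C = 0.007005 × 0.1379 = 0.000966 kg/m³.

0.000966 kg/m³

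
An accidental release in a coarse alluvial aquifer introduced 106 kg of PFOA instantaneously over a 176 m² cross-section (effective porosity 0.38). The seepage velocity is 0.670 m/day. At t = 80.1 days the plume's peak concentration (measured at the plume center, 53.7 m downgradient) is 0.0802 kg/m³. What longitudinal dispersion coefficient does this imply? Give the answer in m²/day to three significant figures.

0.388 m²/day

At the plume center C_max = M/(n_e·A·√(4πDt)), so D = M²/(4πt·(n_e·A·C_max)²).
n_e·A·C_max = 0.38 × 176 × 0.0802 = 5.364 kg/m.
D = 106²/(4π × 80.1 × 5.364²) = 0.388 m²/day.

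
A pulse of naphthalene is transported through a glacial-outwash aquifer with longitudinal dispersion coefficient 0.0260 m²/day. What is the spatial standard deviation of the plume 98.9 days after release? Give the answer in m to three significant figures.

2.27 m

Dispersive spreading gives a Gaussian with σ² = 2Dt; advection only shifts the center.
σ = √(2 × 0.0260 × 98.9) = 2.27 m.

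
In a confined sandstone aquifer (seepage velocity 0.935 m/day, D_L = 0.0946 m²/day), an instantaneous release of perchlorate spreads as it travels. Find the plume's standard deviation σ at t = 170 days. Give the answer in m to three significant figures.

5.67 m

Dispersive spreading gives a Gaussian with σ² = 2Dt; advection only shifts the center.
σ = √(2 × 0.0946 × 170) = 5.67 m.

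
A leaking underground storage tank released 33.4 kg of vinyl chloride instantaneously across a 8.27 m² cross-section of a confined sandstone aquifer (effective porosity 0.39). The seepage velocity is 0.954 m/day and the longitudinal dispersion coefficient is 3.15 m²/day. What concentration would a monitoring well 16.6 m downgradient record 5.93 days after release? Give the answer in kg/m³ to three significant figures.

0.136 kg/m³

For an instantaneous plane source, C(x,t) = M/(n_e·A·√(4πDt)) · exp(−(x−vt)²/(4Dt)), with n_e·A the pore (flow) area.
Plume center vt = 0.954 × 5.93 = 5.65722 m, so the well at 16.6 m is 10.94278 m downgradient of the peak.
√(4πDt) = 15.32 m, giving peak height M/(n_e·A·√(4πDt)) = 33.4/(0.39 × 8.27 × 15.32) = 0.6760 kg/m³.
(x−vt)²/(4Dt) = (10.94278)²/(4 × 3.15 × 5.93) = 1.603; exp(−1.603) = 0.2013.
C = 0.6760 × 0.2013 = 0.136 kg/m³.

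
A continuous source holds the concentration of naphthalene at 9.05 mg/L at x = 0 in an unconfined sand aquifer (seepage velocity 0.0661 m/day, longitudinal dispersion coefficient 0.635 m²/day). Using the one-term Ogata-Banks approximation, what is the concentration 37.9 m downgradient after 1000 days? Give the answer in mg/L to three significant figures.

7.11 mg/L

For a continuous step input, C/C₀ ≈ ½·erfc((x−vt)/(2√(Dt))).
vt = 0.0661 × 1000 = 66.1 m and 2√(Dt) = 2√(0.635 × 1000) = 50.40 m.
Argument (x−vt)/(2√(Dt)) = (37.9 − 66.1)/50.40 = -0.5595; ½·erfc(-0.5595) = 0.7856.
C = 9.05 × 0.7856 = 7.11 mg/L.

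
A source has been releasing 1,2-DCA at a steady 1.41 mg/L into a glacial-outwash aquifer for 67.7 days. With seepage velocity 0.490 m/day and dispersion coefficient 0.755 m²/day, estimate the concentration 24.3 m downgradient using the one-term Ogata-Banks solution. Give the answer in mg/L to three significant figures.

For a continuous step input, C/C₀ ≈ ½·erfc((x−vt)/(2√(Dt))).
vt = 0.490 × 67.7 = 33.173 m and 2√(Dt) = 2√(0.755 × 67.7) = 14.30 m.
Argument (x−vt)/(2√(Dt)) = (24.3 − 33.173)/14.30 = -0.6205; ½·erfc(-0.6205) = 0.8099.
C = 1.41 × 0.8099 = 1.14 mg/L.

1.14 mg/L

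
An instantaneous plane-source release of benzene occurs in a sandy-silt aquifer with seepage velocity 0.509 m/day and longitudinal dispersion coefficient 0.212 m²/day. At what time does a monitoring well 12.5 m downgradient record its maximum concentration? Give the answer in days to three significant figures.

23.8 days

For the 1D instantaneous-source solution, setting ∂C/∂t = 0 at fixed x gives v²t² + 2Dt − x² = 0, so t = (√(D² + v²x²) − D)/v².
√(D² + v²x²) = √(0.212² + 0.509² × 12.5²) = 6.366; v² = 0.259081.
t = (6.366 − 0.212)/0.259081 = 23.8 days (vs. the pure-advection estimate x/v = 24.6 d).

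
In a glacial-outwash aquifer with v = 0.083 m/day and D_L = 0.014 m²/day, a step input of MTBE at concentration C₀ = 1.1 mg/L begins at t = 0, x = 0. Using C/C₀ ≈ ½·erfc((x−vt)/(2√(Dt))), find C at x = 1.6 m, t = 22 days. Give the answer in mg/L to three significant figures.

0.675 mg/L

For a continuous step input, C/C₀ ≈ ½·erfc((x−vt)/(2√(Dt))).
vt = 0.083 × 22 = 1.826 m and 2√(Dt) = 2√(0.014 × 22) = 1.110 m.
Argument (x−vt)/(2√(Dt)) = (1.6 − 1.826)/1.110 = -0.2036; ½·erfc(-0.2036) = 0.6133.
C = 1.1 × 0.6133 = 0.675 mg/L.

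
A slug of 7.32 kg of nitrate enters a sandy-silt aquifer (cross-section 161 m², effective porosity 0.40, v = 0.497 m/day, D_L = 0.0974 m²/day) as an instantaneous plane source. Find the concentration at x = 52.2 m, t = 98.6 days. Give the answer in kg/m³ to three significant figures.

For an instantaneous plane source, C(x,t) = M/(n_e·A·√(4πDt)) · exp(−(x−vt)²/(4Dt)), with n_e·A the pore (flow) area.
Plume center vt = 0.497 × 98.6 = 49.0042 m, so the well at 52.2 m is 3.1958 m downgradient of the peak.
√(4πDt) = 10.99 m, giving peak height M/(n_e·A·√(4πDt)) = 7.32/(0.40 × 161 × 10.99) = 0.01034 kg/m³.
(x−vt)²/(4Dt) = (3.1958)²/(4 × 0.0974 × 98.6) = 0.2659; exp(−0.2659) = 0.7665.
C = 0.01034 × 0.7665 = 0.00793 kg/m³.

0.00793 kg/m³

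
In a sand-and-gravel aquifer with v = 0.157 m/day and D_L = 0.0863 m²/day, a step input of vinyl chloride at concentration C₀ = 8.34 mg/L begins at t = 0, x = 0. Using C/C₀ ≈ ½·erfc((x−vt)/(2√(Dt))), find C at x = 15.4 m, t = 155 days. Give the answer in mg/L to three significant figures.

For a continuous step input, C/C₀ ≈ ½·erfc((x−vt)/(2√(Dt))).
vt = 0.157 × 155 = 24.335 m and 2√(Dt) = 2√(0.0863 × 155) = 7.315 m.
Argument (x−vt)/(2√(Dt)) = (15.4 − 24.335)/7.315 = -1.221; ½·erfc(-1.221) = 0.9579.
C = 8.34 × 0.9579 = 7.99 mg/L.

7.99 mg/L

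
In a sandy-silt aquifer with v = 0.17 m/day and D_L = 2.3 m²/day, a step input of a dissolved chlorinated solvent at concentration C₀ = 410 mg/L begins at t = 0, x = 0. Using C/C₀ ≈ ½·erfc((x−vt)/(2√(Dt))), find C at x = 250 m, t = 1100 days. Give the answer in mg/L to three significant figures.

77.0 mg/L

For a continuous step input, C/C₀ ≈ ½·erfc((x−vt)/(2√(Dt))).
vt = 0.17 × 1100 = 187 m and 2√(Dt) = 2√(2.3 × 1100) = 100.6 m.
Argument (x−vt)/(2√(Dt)) = (250 − 187)/100.6 = 0.6262; ½·erfc(0.6262) = 0.1879.
C = 410 × 0.1879 = 77.0 mg/L.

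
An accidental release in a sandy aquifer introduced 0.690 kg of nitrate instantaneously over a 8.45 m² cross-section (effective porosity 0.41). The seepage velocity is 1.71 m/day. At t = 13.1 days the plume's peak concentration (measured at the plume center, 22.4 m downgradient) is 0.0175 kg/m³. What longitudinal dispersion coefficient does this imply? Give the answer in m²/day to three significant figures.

0.787 m²/day

At the plume center C_max = M/(n_e·A·√(4πDt)), so D = M²/(4πt·(n_e·A·C_max)²).
n_e·A·C_max = 0.41 × 8.45 × 0.0175 = 0.06063 kg/m.
D = 0.690²/(4π × 13.1 × 0.06063²) = 0.787 m²/day.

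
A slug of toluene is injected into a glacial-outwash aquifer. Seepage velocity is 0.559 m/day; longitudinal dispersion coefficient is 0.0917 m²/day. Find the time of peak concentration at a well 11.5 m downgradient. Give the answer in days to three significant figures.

20.3 days

For the 1D instantaneous-source solution, setting ∂C/∂t = 0 at fixed x gives v²t² + 2Dt − x² = 0, so t = (√(D² + v²x²) − D)/v².
√(D² + v²x²) = √(0.0917² + 0.559² × 11.5²) = 6.429; v² = 0.312481.
t = (6.429 − 0.0917)/0.312481 = 20.3 days (vs. the pure-advection estimate x/v = 20.6 d).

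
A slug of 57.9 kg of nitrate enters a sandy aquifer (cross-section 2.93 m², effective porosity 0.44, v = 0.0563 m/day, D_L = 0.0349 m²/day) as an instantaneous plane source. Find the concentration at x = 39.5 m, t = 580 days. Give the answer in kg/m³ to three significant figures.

For an instantaneous plane source, C(x,t) = M/(n_e·A·√(4πDt)) · exp(−(x−vt)²/(4Dt)), with n_e·A the pore (flow) area.
Plume center vt = 0.0563 × 580 = 32.654 m, so the well at 39.5 m is 6.846 m downgradient of the peak.
√(4πDt) = 15.95 m, giving peak height M/(n_e·A·√(4πDt)) = 57.9/(0.44 × 2.93 × 15.95) = 2.816 kg/m³.
(x−vt)²/(4Dt) = (6.846)²/(4 × 0.0349 × 580) = 0.5788; exp(−0.5788) = 0.5606.
C = 2.816 × 0.5606 = 1.58 kg/m³.

1.58 kg/m³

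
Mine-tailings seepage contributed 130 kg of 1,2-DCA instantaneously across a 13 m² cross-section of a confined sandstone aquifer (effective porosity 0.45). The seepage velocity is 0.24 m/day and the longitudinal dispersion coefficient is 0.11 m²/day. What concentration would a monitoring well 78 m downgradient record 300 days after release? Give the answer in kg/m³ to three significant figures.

For an instantaneous plane source, C(x,t) = M/(n_e·A·√(4πDt)) · exp(−(x−vt)²/(4Dt)), with n_e·A the pore (flow) area.
Plume center vt = 0.24 × 300 = 72 m, so the well at 78 m is 6 m downgradient of the peak.
√(4πDt) = 20.36 m, giving peak height M/(n_e·A·√(4πDt)) = 130/(0.45 × 13 × 20.36) = 1.091 kg/m³.
(x−vt)²/(4Dt) = (6)²/(4 × 0.11 × 300) = 0.2727; exp(−0.2727) = 0.7613.
C = 1.091 × 0.7613 = 0.831 kg/m³.

0.831 kg/m³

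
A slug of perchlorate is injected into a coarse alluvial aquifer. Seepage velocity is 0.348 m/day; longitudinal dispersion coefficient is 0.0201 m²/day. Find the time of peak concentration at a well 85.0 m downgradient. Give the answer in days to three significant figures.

244 days

For the 1D instantaneous-source solution, setting ∂C/∂t = 0 at fixed x gives v²t² + 2Dt − x² = 0, so t = (√(D² + v²x²) − D)/v².
√(D² + v²x²) = √(0.0201² + 0.348² × 85.0²) = 29.58; v² = 0.121104.
t = (29.58 − 0.0201)/0.121104 = 244 days (vs. the pure-advection estimate x/v = 244 d).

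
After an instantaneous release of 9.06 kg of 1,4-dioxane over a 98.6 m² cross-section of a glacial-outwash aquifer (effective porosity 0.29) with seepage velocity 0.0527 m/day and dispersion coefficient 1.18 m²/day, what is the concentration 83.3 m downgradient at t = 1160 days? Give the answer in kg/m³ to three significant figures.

0.00221 kg/m³

For an instantaneous plane source, C(x,t) = M/(n_e·A·√(4πDt)) · exp(−(x−vt)²/(4Dt)), with n_e·A the pore (flow) area.
Plume center vt = 0.0527 × 1160 = 61.132 m, so the well at 83.3 m is 22.168 m downgradient of the peak.
√(4πDt) = 131.2 m, giving peak height M/(n_e·A·√(4πDt)) = 9.06/(0.29 × 98.6 × 131.2) = 0.002415 kg/m³.
(x−vt)²/(4Dt) = (22.168)²/(4 × 1.18 × 1160) = 0.08975; exp(−0.08975) = 0.9142.
C = 0.002415 × 0.9142 = 0.00221 kg/m³.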